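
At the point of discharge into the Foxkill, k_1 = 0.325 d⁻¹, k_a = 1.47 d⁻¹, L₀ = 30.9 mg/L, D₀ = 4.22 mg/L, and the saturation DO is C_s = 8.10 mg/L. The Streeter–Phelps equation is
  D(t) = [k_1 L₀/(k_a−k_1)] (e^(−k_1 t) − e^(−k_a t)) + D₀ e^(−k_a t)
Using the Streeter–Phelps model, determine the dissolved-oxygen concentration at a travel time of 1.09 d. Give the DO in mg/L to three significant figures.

DO ≈ 2.86 mg/L

k_1 L₀/(k_a−k_1) = 0.325×30.9/(1.47−0.325) = 10.04/1.145 = 8.771 mg/L.
e^(−k_1 t) = e^(−0.325×1.090) = 0.7017; e^(−k_a t) = e^(−1.47×1.090) = 0.2014.
D = 8.771 × (0.7017 − 0.2014) + 4.22 × 0.2014 = 4.388 + 0.8500 = 5.238 mg/L.
DO = C_s − D = 8.10 − 5.238 = 2.862 mg/L.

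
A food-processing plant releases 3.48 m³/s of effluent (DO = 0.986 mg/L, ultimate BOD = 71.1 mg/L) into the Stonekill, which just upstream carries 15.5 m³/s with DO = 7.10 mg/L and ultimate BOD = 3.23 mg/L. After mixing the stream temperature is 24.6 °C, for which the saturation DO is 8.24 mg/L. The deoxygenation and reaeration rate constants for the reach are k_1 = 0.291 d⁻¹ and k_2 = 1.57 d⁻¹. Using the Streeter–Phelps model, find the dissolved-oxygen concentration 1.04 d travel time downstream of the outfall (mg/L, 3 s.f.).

DO ≈ 5.86 mg/L

Mixed DO = (15.5×7.10 + 3.48×0.986)/(15.5+3.48) = 113.5/18.98 = 5.979 mg/L.
Mixed L₀ = (15.5×3.23 + 3.48×71.1)/(18.98) = 297.5/18.98 = 15.67 mg/L.
Initial deficit D₀ = C_s − DO₀ = 8.24 − 5.979 = 2.261 mg/L.
D(1.04) = [0.291×15.67/(1.57−0.291)](e^(−0.291×1.04) − e^(−1.57×1.04)) + 2.261 e^(−1.57×1.04)
= 3.566 × (0.7389 − 0.1954) + 2.261 × 0.1954 = 2.380 mg/L.
DO = 8.24 − 2.380 = 5.860 mg/L.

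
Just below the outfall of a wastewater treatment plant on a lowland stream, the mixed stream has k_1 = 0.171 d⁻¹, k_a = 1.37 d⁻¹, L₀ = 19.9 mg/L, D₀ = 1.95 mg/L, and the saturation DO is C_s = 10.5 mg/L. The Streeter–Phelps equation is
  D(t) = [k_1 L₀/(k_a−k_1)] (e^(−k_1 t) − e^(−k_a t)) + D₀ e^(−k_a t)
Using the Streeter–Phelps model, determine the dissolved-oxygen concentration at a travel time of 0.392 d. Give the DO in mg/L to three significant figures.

k_1 L₀/(k_a−k_1) = 0.171×19.9/(1.37−0.171) = 3.403/1.199 = 2.838 mg/L.
e^(−k_1 t) = e^(−0.171×0.3920) = 0.9352; e^(−k_a t) = e^(−1.37×0.3920) = 0.5845.
D = 2.838 × (0.9352 − 0.5845) + 1.95 × 0.5845 = 0.9953 + 1.140 = 2.135 mg/L.
DO = C_s − D = 10.5 − 2.135 = 8.365 mg/L.

DO ≈ 8.36 mg/L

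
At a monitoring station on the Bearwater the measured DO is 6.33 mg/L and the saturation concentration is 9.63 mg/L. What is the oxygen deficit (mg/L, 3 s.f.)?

D = C_s − C = 9.63 − 6.33 = 3.30 mg/L.

D ≈ 3.30 mg/L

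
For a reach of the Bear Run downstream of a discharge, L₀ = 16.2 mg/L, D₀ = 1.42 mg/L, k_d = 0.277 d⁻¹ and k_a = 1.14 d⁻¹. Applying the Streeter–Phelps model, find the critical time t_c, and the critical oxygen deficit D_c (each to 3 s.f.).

t_c ≈ 1.27 d; D_c ≈ 2.77 mg/L

With k_a/k_d = 4.116 and 1 − D₀(k_a−k_d)/(k_d L₀) = 0.7269,
t_c = ln(4.116 × 0.7269) / (1.14 − 0.277) = ln(2.992) / 0.8630 = 1.096/0.8630 = 1.270 d.
D_c = (k_d/k_a) L₀ e^(−k_d t_c) = (0.277/1.14) × 16.2 × e^(−0.277×1.270) = 0.2430 × 16.2 × 0.7035 = 2.769 mg/L.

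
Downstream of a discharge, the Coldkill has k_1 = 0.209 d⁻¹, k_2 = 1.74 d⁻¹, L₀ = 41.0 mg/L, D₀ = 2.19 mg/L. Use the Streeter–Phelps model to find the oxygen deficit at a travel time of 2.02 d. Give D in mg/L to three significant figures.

D ≈ 3.57 mg/L

k_1 L₀/(k_2−k_1) = 0.209×41.0/(1.74−0.209) = 8.569/1.531 = 5.597 mg/L.
e^(−k_1 t) = e^(−0.209×2.020) = 0.6556; e^(−k_2 t) = e^(−1.74×2.020) = 0.02975.
D = 5.597 × (0.6556 − 0.02975) + 2.19 × 0.02975 = 3.503 + 0.06516 = 3.568 mg/L.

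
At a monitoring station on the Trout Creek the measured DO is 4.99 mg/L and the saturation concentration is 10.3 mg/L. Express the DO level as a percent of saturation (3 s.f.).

% saturation = C/C_s × 100 = 4.99/10.3 × 100 = 48.4 %.

48.4 % saturation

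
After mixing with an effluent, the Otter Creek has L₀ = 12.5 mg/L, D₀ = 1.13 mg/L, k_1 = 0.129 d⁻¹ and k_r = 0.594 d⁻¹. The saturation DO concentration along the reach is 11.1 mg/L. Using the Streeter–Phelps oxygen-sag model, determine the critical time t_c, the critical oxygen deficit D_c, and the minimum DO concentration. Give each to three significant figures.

t_c ≈ 2.44 d; D_c ≈ 1.98 mg/L; min DO ≈ 9.12 mg/L

t_c = [1/(k_r−k_1)] ln[(k_r/k_1)(1 − D₀(k_r−k_1)/(k_1 L₀))]
= [1/(0.594−0.129)] ln[(0.594/0.129)(1 − 1.13×0.4650/(0.129×12.5))]
= (1/0.4650) ln[4.605 × 0.6741] = 2.151 × ln(3.104) = 2.151 × 1.133 = 2.436 d.
D_c = (k_1/k_r) L₀ e^(−k_1 t_c) = (0.129/0.594) × 12.5 × e^(−0.129×2.436) = 0.2172 × 12.5 × 0.7303 = 1.983 mg/L.
Minimum DO = C_s − D_c = 11.1 − 1.983 = 9.117 mg/L.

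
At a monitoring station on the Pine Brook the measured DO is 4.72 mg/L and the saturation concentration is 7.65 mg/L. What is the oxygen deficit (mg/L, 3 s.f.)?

D ≈ 2.93 mg/L

D = C_s − C = 7.65 − 4.72 = 2.93 mg/L.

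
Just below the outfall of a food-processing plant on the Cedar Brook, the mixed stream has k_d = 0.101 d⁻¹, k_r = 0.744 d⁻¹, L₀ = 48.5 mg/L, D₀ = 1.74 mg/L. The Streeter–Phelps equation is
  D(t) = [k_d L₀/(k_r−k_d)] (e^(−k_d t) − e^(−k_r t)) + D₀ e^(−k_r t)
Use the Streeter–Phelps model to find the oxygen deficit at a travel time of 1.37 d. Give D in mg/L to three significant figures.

k_d L₀/(k_r−k_d) = 0.101×48.5/(0.744−0.101) = 4.899/0.6430 = 7.618 mg/L.
e^(−k_d t) = e^(−0.101×1.370) = 0.8708; e^(−k_r t) = e^(−0.744×1.370) = 0.3609.
D = 7.618 × (0.8708 − 0.3609) + 1.74 × 0.3609 = 3.885 + 0.6279 = 4.513 mg/L.

D ≈ 4.51 mg/L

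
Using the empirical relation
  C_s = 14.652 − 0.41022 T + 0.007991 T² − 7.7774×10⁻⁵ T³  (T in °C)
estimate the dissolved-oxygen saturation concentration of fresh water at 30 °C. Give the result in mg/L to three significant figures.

C_s = 14.652 − 0.41022×30 + 0.007991×30² − 7.7774×10⁻⁵×30³ = 7.437 mg/L.

C_s ≈ 7.44 mg/L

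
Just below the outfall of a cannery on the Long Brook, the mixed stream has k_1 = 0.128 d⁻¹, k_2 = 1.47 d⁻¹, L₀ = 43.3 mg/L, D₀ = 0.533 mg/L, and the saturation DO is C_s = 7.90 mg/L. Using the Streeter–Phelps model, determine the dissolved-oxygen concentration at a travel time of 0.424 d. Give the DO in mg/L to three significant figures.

k_1 L₀/(k_2−k_1) = 0.128×43.3/(1.47−0.128) = 5.542/1.342 = 4.130 mg/L.
e^(−k_1 t) = e^(−0.128×0.4240) = 0.9472; e^(−k_2 t) = e^(−1.47×0.4240) = 0.5362.
D = 4.130 × (0.9472 − 0.5362) + 0.533 × 0.5362 = 1.697 + 0.2858 = 1.983 mg/L.
DO = C_s − D = 7.90 − 1.983 = 5.917 mg/L.

DO ≈ 5.92 mg/L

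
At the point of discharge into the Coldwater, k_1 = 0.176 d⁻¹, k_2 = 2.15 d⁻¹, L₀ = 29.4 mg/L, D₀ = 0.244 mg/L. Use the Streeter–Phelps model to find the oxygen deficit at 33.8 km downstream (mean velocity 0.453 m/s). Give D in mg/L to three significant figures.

Travel time t = x/v = 33.8 km / (0.453 m/s) = 33800 m / 0.453 m/s = 74610 s = 0.8636 d.
k_1 L₀/(k_2−k_1) = 0.176×29.4/(2.15−0.176) = 5.174/1.974 = 2.621 mg/L.
e^(−k_1 t) = e^(−0.176×0.8636) = 0.8590; e^(−k_2 t) = e^(−2.15×0.8636) = 0.1562.
D = 2.621 × (0.8590 − 0.1562) + 0.244 × 0.1562 = 1.842 + 0.03811 = 1.880 mg/L.

D ≈ 1.88 mg/L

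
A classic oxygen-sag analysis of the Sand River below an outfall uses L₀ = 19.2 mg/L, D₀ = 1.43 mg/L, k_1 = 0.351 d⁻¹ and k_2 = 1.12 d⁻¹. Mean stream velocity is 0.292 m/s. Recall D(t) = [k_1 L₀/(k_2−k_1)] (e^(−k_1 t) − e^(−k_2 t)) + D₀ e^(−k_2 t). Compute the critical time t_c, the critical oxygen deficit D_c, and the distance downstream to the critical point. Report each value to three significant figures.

t_c ≈ 1.28 d; D_c ≈ 3.84 mg/L; x_c ≈ 32.2 km

t_c = [1/(k_2−k_1)] ln[(k_2/k_1)(1 − D₀(k_2−k_1)/(k_1 L₀))]
= [1/(1.12−0.351)] ln[(1.12/0.351)(1 − 1.43×0.7690/(0.351×19.2))]
= (1/0.7690) ln[3.191 × 0.8368] = 1.300 × ln(2.670) = 1.300 × 0.9822 = 1.277 d.
L(t_c) = L₀ e^(−k_1 t_c) = 19.2 × 0.6387 = 12.26 mg/L, and at the critical point k_2 D_c = k_1 L, so D_c = (0.351/1.12) × 12.26 = 3.843 mg/L.
x_c = v t_c = 0.292 m/s × 1.277 d × 86400 s/d = 32220 m ≈ 32.2 km.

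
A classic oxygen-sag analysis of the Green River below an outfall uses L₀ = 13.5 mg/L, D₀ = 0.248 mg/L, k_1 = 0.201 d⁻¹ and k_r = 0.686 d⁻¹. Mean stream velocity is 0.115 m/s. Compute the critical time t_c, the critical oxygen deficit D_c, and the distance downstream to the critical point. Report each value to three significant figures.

t_c ≈ 2.44 d; D_c ≈ 2.42 mg/L; x_c ≈ 24.2 km

With k_r/k_1 = 3.413 and 1 − D₀(k_r−k_1)/(k_1 L₀) = 0.9557,
t_c = ln(3.413 × 0.9557) / (0.686 − 0.201) = ln(3.262) / 0.4850 = 1.182/0.4850 = 2.438 d.
D_c = (k_1/k_r) L₀ e^(−k_1 t_c) = (0.201/0.686) × 13.5 × e^(−0.201×2.438) = 0.2930 × 13.5 × 0.6127 = 2.423 mg/L.
x_c = v t_c = 0.115 m/s × 2.438 d × 86400 s/d = 24220 m ≈ 24.2 km.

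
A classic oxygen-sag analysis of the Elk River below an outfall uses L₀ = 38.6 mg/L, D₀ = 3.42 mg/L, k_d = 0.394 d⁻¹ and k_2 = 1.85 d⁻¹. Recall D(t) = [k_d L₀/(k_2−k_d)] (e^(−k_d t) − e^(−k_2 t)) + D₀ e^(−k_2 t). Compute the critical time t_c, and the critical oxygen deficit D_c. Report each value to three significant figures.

t_c ≈ 0.790 d; D_c ≈ 6.02 mg/L

t_c = [1/(k_2−k_d)] ln[(k_2/k_d)(1 − D₀(k_2−k_d)/(k_d L₀))]
= [1/(1.85−0.394)] ln[(1.85/0.394)(1 − 3.42×1.456/(0.394×38.6))]
= (1/1.456) ln[4.695 × 0.6726] = 0.6868 × ln(3.158) = 0.6868 × 1.150 = 0.7898 d.
L(t_c) = L₀ e^(−k_d t_c) = 38.6 × 0.7326 = 28.28 mg/L, and at the critical point k_2 D_c = k_d L, so D_c = (0.394/1.85) × 28.28 = 6.022 mg/L.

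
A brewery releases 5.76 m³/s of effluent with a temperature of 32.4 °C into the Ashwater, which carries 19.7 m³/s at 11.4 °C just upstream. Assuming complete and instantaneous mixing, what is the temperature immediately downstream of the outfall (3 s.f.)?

16.2 °C

Flow-weighted mixing: C = (Q_r C_r + Q_w C_w)/(Q_r + Q_w)
= (19.7×11.4 + 5.76×32.4)/(19.7 + 5.76) = 411.2/25.46 = 16.15 °C.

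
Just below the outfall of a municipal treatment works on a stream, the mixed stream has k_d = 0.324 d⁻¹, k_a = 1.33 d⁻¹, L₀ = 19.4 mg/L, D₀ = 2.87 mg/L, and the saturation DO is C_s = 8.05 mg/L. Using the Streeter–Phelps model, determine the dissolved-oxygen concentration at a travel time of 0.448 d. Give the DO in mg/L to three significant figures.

k_d L₀/(k_a−k_d) = 0.324×19.4/(1.33−0.324) = 6.286/1.006 = 6.248 mg/L.
e^(−k_d t) = e^(−0.324×0.4480) = 0.8649; e^(−k_a t) = e^(−1.33×0.4480) = 0.5511.
D = 6.248 × (0.8649 − 0.5511) + 2.87 × 0.5511 = 1.961 + 1.582 = 3.542 mg/L.
DO = C_s − D = 8.05 − 3.542 = 4.508 mg/L.

DO ≈ 4.51 mg/L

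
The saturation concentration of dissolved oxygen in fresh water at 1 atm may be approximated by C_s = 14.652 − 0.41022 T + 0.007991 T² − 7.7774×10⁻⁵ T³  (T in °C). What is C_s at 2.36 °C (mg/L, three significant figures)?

C_s = 14.652 − 0.41022×2.36 + 0.007991×2.36² − 7.7774×10⁻⁵×2.36³ = 13.73 mg/L.

C_s ≈ 13.7 mg/L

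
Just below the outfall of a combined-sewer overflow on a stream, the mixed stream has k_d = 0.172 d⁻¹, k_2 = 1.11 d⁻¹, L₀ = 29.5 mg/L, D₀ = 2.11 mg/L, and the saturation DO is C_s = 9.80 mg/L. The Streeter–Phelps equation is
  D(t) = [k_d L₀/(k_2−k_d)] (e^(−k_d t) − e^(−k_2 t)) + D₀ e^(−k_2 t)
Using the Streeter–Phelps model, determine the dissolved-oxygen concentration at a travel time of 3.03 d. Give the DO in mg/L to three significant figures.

DO ≈ 6.70 mg/L

k_d L₀/(k_2−k_d) = 0.172×29.5/(1.11−0.172) = 5.074/0.9380 = 5.409 mg/L.
e^(−k_d t) = e^(−0.172×3.030) = 0.5938; e^(−k_2 t) = e^(−1.11×3.030) = 0.03462.
D = 5.409 × (0.5938 − 0.03462) + 2.11 × 0.03462 = 3.025 + 0.07305 = 3.098 mg/L.
DO = C_s − D = 9.80 − 3.098 = 6.702 mg/L.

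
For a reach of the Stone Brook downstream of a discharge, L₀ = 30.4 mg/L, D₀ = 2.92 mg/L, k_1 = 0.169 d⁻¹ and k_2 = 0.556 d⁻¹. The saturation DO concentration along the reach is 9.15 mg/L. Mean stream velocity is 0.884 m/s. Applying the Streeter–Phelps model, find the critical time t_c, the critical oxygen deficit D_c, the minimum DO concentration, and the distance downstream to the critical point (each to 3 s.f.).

t_c = [1/(k_2−k_1)] ln[(k_2/k_1)(1 − D₀(k_2−k_1)/(k_1 L₀))]
= [1/(0.556−0.169)] ln[(0.556/0.169)(1 − 2.92×0.3870/(0.169×30.4))]
= (1/0.3870) ln[3.290 × 0.7800] = 2.584 × ln(2.566) = 2.584 × 0.9425 = 2.435 d.
L(t_c) = L₀ e^(−k_1 t_c) = 30.4 × 0.6626 = 20.14 mg/L, and at the critical point k_2 D_c = k_1 L, so D_c = (0.169/0.556) × 20.14 = 6.123 mg/L.
Minimum DO = C_s − D_c = 9.15 − 6.123 = 3.027 mg/L.
x_c = v t_c = 0.884 m/s × 2.435 d × 86400 s/d = 186000 m ≈ 186 km.

t_c ≈ 2.44 d; D_c ≈ 6.12 mg/L; min DO ≈ 3.03 mg/L; x_c ≈ 186 km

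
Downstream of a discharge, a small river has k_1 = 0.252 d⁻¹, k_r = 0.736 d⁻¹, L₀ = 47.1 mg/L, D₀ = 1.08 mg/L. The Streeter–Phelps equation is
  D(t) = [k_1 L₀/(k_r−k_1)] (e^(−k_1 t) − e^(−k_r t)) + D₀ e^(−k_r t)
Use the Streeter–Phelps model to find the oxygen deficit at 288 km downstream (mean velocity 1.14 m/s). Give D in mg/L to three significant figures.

Travel time t = x/v = 288 km / (1.14 m/s) = 288000 m / 1.14 m/s = 252600 s = 2.924 d.
k_1 L₀/(k_r−k_1) = 0.252×47.1/(0.736−0.252) = 11.87/0.4840 = 24.52 mg/L.
e^(−k_1 t) = e^(−0.252×2.924) = 0.4786; e^(−k_r t) = e^(−0.736×2.924) = 0.1162.
D = 24.52 × (0.4786 − 0.1162) + 1.08 × 0.1162 = 8.887 + 0.1255 = 9.012 mg/L.

D ≈ 9.01 mg/L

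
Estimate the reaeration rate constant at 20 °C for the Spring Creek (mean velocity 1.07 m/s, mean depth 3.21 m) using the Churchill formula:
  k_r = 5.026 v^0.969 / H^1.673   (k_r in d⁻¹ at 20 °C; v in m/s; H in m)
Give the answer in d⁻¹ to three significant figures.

k_r = 5.026 × 1.07^0.969 / 3.21^1.673 = 5.026 × 1.068 / 7.037 = 0.7626 d⁻¹.

k_r ≈ 0.763 d⁻¹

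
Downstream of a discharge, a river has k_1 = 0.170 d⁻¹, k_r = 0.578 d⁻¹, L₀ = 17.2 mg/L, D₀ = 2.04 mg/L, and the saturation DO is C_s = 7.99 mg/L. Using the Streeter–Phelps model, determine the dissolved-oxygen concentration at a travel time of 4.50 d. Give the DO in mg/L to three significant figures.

DO ≈ 5.04 mg/L

k_1 L₀/(k_r−k_1) = 0.170×17.2/(0.578−0.170) = 2.924/0.4080 = 7.167 mg/L.
e^(−k_1 t) = e^(−0.170×4.500) = 0.4653; e^(−k_r t) = e^(−0.578×4.500) = 0.07420.
D = 7.167 × (0.4653 − 0.07420) + 2.04 × 0.07420 = 2.803 + 0.1514 = 2.954 mg/L.
DO = C_s − D = 7.99 − 2.954 = 5.036 mg/L.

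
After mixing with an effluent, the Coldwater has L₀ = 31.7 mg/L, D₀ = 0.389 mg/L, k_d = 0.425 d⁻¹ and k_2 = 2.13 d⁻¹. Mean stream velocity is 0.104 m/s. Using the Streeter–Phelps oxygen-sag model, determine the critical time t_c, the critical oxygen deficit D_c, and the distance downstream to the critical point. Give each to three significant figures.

With k_2/k_d = 5.012 and 1 − D₀(k_2−k_d)/(k_d L₀) = 0.9508,
t_c = ln(5.012 × 0.9508) / (2.13 − 0.425) = ln(4.765) / 1.705 = 1.561/1.705 = 0.9157 d.
D_c = (k_d/k_2) L₀ e^(−k_d t_c) = (0.425/2.13) × 31.7 × e^(−0.425×0.9157) = 0.1995 × 31.7 × 0.6776 = 4.286 mg/L.
x_c = v t_c = 0.104 m/s × 0.9157 d × 86400 s/d = 8228 m ≈ 8.23 km.

t_c ≈ 0.916 d; D_c ≈ 4.29 mg/L; x_c ≈ 8.23 km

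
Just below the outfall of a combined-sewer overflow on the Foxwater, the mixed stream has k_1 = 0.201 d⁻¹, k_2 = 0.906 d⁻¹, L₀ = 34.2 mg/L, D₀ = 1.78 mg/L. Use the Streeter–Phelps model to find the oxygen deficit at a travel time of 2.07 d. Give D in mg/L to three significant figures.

k_1 L₀/(k_2−k_1) = 0.201×34.2/(0.906−0.201) = 6.874/0.7050 = 9.751 mg/L.
e^(−k_1 t) = e^(−0.201×2.070) = 0.6596; e^(−k_2 t) = e^(−0.906×2.070) = 0.1533.
D = 9.751 × (0.6596 − 0.1533) + 1.78 × 0.1533 = 4.937 + 0.2729 = 5.210 mg/L.

D ≈ 5.21 mg/L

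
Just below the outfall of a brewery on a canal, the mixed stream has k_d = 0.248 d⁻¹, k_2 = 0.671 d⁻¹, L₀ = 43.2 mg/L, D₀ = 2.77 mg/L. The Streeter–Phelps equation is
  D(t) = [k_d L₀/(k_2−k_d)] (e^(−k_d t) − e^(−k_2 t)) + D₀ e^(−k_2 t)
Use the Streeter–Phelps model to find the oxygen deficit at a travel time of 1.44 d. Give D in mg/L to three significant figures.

D ≈ 9.14 mg/L

k_d L₀/(k_2−k_d) = 0.248×43.2/(0.671−0.248) = 10.71/0.4230 = 25.33 mg/L.
e^(−k_d t) = e^(−0.248×1.440) = 0.6997; e^(−k_2 t) = e^(−0.671×1.440) = 0.3805.
D = 25.33 × (0.6997 − 0.3805) + 2.77 × 0.3805 = 8.084 + 1.054 = 9.138 mg/L.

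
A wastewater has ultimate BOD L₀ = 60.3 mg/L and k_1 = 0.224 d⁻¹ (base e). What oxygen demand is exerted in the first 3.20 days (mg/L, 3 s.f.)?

y ≈ 30.9 mg/L

y_t = L₀(1 − e^(−k_1 t)) = 60.3 × (1 − e^(−0.224×3.20))
= 60.3 × (1 − 0.4883) = 60.3 × 0.5117 = 30.85 mg/L.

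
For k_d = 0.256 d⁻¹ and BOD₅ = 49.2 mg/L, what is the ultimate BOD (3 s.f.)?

BOD₅ = L₀(1 − e^(−5k_d)) ⇒ L₀ = BOD₅ / (1 − e^(−5×0.256))
= 49.2 / (1 − 0.2780) = 49.2 / 0.7220 = 68.15 mg/L.

L₀ ≈ 68.1 mg/L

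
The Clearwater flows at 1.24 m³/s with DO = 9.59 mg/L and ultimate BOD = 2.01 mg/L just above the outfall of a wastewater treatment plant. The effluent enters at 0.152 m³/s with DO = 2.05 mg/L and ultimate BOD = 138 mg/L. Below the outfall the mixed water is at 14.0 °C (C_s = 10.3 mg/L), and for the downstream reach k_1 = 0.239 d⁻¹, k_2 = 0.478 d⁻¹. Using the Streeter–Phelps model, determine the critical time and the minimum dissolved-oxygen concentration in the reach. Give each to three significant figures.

Mixed DO = (1.24×9.59 + 0.152×2.05)/(1.24+0.152) = 12.20/1.392 = 8.767 mg/L.
Mixed L₀ = (1.24×2.01 + 0.152×138)/(1.392) = 23.47/1.392 = 16.86 mg/L.
Initial deficit D₀ = C_s − DO₀ = 10.3 − 8.767 = 1.533 mg/L.
t_c = (1/0.2390) ln[(0.478/0.239)(1 − 1.533×0.2390/(0.239×16.86))] = 4.184 × ln(1.818) = 2.501 d.
D_c = (0.239/0.478) × 16.86 × e^(−0.239×2.501) = 0.5000 × 16.86 × 0.5500 = 4.637 mg/L.
Minimum DO = 10.3 − 4.637 = 5.663 mg/L.

t_c ≈ 2.50 d; minimum DO ≈ 5.66 mg/L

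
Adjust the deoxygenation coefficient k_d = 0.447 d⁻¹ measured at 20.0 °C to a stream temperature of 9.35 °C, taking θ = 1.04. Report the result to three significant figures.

k_d ≈ 0.294 d⁻¹

k_d(T₂) = k_d(T₁) · θ^(T₂−T₁) = 0.447 × 1.04^(9.35−20.0)
= 0.447 × 1.04^-10.7 = 0.447 × 0.6586 = 0.2944 d⁻¹.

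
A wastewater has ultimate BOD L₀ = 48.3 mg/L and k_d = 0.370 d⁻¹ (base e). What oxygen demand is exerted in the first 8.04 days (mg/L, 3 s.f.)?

y_t = L₀(1 − e^(−k_d t)) = 48.3 × (1 − e^(−0.370×8.04))
= 48.3 × (1 − 0.05106) = 48.3 × 0.9489 = 45.83 mg/L.

y ≈ 45.8 mg/L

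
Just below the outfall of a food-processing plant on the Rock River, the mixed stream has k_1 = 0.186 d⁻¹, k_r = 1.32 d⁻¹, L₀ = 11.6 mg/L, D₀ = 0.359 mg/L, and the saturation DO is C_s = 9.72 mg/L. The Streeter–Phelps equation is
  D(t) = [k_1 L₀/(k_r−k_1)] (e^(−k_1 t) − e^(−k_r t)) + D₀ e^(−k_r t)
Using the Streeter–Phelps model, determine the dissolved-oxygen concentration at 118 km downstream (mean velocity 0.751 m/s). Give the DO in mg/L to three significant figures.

DO ≈ 8.50 mg/L

Travel time t = x/v = 118 km / (0.751 m/s) = 118000 m / 0.751 m/s = 157100 s = 1.819 d.
k_1 L₀/(k_r−k_1) = 0.186×11.6/(1.32−0.186) = 2.158/1.134 = 1.903 mg/L.
e^(−k_1 t) = e^(−0.186×1.819) = 0.7130; e^(−k_r t) = e^(−1.32×1.819) = 0.09067.
D = 1.903 × (0.7130 − 0.09067) + 0.359 × 0.09067 = 1.184 + 0.03255 = 1.217 mg/L.
DO = C_s − D = 9.72 − 1.217 = 8.503 mg/L.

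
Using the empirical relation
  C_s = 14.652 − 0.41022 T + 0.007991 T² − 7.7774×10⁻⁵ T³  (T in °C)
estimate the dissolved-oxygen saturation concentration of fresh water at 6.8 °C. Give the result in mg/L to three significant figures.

C_s = 14.652 − 0.41022×6.8 + 0.007991×6.8² − 7.7774×10⁻⁵×6.8³ = 12.21 mg/L.

C_s ≈ 12.2 mg/L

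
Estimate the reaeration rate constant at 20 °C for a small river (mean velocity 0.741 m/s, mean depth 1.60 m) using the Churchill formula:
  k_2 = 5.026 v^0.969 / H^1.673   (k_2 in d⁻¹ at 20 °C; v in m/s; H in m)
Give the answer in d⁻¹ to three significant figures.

k_2 ≈ 1.71 d⁻¹

k_2 = 5.026 × 0.741^0.969 / 1.60^1.673 = 5.026 × 0.7479 / 2.195 = 1.712 d⁻¹.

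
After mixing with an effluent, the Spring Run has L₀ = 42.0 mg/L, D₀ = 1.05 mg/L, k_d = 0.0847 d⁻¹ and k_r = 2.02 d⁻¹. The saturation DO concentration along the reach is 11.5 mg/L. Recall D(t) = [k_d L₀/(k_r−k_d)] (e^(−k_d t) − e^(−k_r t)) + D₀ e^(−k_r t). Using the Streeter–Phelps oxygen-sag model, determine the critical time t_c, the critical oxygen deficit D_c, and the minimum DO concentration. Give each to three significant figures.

t_c ≈ 1.20 d; D_c ≈ 1.59 mg/L; min DO ≈ 9.91 mg/L

At the critical point dD/dt = 0, so k_d L₀ e^(−k_d t) = k_r D. Substituting D(t) from the Streeter–Phelps equation and solving for t gives
t_c = ln[(k_r/k_d)(1 − D₀(k_r−k_d)/(k_d L₀))] / (k_r−k_d).
Here k_r−k_d = 1.935 d⁻¹ and 1 − D₀(k_r−k_d)/(k_d L₀) = 1 − 1.05×1.935/(0.0847×42.0) = 0.4288, so
t_c = ln(23.85 × 0.4288) / 1.935 = 2.325 / 1.935 = 1.201 d.
L(t_c) = L₀ e^(−k_d t_c) = 42.0 × 0.9033 = 37.94 mg/L, and at the critical point k_r D_c = k_d L, so D_c = (0.0847/2.02) × 37.94 = 1.591 mg/L.
Minimum DO = C_s − D_c = 11.5 − 1.591 = 9.909 mg/L.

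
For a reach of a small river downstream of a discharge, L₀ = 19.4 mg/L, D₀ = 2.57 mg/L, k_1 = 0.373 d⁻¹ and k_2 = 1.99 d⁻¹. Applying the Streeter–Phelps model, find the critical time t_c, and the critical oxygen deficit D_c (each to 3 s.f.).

t_c ≈ 0.507 d; D_c ≈ 3.01 mg/L

At the critical point dD/dt = 0, so k_1 L₀ e^(−k_1 t) = k_2 D. Substituting D(t) from the Streeter–Phelps equation and solving for t gives
t_c = ln[(k_2/k_1)(1 − D₀(k_2−k_1)/(k_1 L₀))] / (k_2−k_1).
Here k_2−k_1 = 1.617 d⁻¹ and 1 − D₀(k_2−k_1)/(k_1 L₀) = 1 − 2.57×1.617/(0.373×19.4) = 0.4257, so
t_c = ln(5.335 × 0.4257) / 1.617 = 0.8203 / 1.617 = 0.5073 d.
D_c = (k_1/k_2) L₀ e^(−k_1 t_c) = (0.373/1.99) × 19.4 × e^(−0.373×0.5073) = 0.1874 × 19.4 × 0.8276 = 3.009 mg/L.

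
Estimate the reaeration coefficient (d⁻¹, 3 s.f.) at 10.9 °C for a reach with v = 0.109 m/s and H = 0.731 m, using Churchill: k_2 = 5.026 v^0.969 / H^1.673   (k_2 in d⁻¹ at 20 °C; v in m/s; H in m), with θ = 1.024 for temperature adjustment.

k_2(20) = 5.026 × 0.109^0.969 / 0.731^1.673 = 5.026 × 0.1168 / 0.5920 = 0.9912 d⁻¹.
k_2(10.9) = 0.9912 × 1.024^(10.9−20) = 0.9912 × 0.8059 = 0.7988 d⁻¹.

k_2 ≈ 0.799 d⁻¹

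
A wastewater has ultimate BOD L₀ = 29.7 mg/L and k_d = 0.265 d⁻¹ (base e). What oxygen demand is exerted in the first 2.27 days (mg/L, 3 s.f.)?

y_t = L₀(1 − e^(−k_d t)) = 29.7 × (1 − e^(−0.265×2.27))
= 29.7 × (1 − 0.5480) = 29.7 × 0.4520 = 13.43 mg/L.

y ≈ 13.4 mg/L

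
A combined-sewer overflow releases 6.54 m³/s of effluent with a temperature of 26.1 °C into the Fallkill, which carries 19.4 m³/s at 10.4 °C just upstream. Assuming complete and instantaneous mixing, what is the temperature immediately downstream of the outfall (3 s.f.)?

14.4 °C

Flow-weighted mixing: C = (Q_r C_r + Q_w C_w)/(Q_r + Q_w)
= (19.4×10.4 + 6.54×26.1)/(19.4 + 6.54) = 372.5/25.94 = 14.36 °C.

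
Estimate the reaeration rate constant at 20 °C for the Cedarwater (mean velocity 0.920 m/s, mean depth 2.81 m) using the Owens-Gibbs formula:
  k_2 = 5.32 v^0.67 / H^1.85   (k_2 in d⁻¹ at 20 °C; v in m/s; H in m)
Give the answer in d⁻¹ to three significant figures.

k_2 = 5.32 × 0.920^0.67 / 2.81^1.85 = 5.32 × 0.9457 / 6.762 = 0.7439 d⁻¹.

k_2 ≈ 0.744 d⁻¹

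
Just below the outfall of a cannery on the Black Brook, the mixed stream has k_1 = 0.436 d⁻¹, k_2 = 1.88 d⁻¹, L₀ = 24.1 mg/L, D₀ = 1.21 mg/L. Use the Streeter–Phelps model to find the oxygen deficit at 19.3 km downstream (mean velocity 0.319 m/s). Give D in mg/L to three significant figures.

Travel time t = x/v = 19.3 km / (0.319 m/s) = 19300 m / 0.319 m/s = 60500 s = 0.7002 d.
k_1 L₀/(k_2−k_1) = 0.436×24.1/(1.88−0.436) = 10.51/1.444 = 7.277 mg/L.
e^(−k_1 t) = e^(−0.436×0.7002) = 0.7369; e^(−k_2 t) = e^(−1.88×0.7002) = 0.2681.
D = 7.277 × (0.7369 − 0.2681) + 1.21 × 0.2681 = 3.411 + 0.3244 = 3.736 mg/L.

D ≈ 3.74 mg/L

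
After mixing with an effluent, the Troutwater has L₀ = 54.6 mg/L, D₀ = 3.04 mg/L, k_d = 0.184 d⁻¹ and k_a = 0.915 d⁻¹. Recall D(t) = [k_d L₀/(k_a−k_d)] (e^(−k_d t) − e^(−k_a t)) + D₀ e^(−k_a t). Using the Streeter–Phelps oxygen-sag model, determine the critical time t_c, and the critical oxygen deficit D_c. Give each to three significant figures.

t_c ≈ 1.85 d; D_c ≈ 7.81 mg/L

t_c = [1/(k_a−k_d)] ln[(k_a/k_d)(1 − D₀(k_a−k_d)/(k_d L₀))]
= [1/(0.915−0.184)] ln[(0.915/0.184)(1 − 3.04×0.7310/(0.184×54.6))]
= (1/0.7310) ln[4.973 × 0.7788] = 1.368 × ln(3.873) = 1.368 × 1.354 = 1.852 d.
L(t_c) = L₀ e^(−k_d t_c) = 54.6 × 0.7112 = 38.83 mg/L, and at the critical point k_a D_c = k_d L, so D_c = (0.184/0.915) × 38.83 = 7.809 mg/L.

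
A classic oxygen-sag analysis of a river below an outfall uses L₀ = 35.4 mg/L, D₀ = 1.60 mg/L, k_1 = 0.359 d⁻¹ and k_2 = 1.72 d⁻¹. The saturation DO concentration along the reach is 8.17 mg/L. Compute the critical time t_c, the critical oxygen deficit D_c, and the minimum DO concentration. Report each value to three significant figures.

At the critical point dD/dt = 0, so k_1 L₀ e^(−k_1 t) = k_2 D. Substituting D(t) from the Streeter–Phelps equation and solving for t gives
t_c = ln[(k_2/k_1)(1 − D₀(k_2−k_1)/(k_1 L₀))] / (k_2−k_1).
Here k_2−k_1 = 1.361 d⁻¹ and 1 − D₀(k_2−k_1)/(k_1 L₀) = 1 − 1.60×1.361/(0.359×35.4) = 0.8287, so
t_c = ln(4.791 × 0.8287) / 1.361 = 1.379 / 1.361 = 1.013 d.
D_c = (k_1/k_2) L₀ e^(−k_1 t_c) = (0.359/1.72) × 35.4 × e^(−0.359×1.013) = 0.2087 × 35.4 × 0.6951 = 5.136 mg/L.
Minimum DO = C_s − D_c = 8.17 − 5.136 = 3.034 mg/L.

t_c ≈ 1.01 d; D_c ≈ 5.14 mg/L; min DO ≈ 3.03 mg/L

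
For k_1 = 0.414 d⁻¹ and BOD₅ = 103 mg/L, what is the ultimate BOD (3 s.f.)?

BOD₅ = L₀(1 − e^(−5k_1)) ⇒ L₀ = BOD₅ / (1 − e^(−5×0.414))
= 103 / (1 − 0.1262) = 103 / 0.8738 = 117.9 mg/L.

L₀ ≈ 118 mg/L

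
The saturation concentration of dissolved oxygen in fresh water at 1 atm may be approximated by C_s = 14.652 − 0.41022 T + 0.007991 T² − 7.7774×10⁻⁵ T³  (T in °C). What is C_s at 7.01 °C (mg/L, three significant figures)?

C_s ≈ 12.1 mg/L

C_s = 14.652 − 0.41022×7.01 + 0.007991×7.01² − 7.7774×10⁻⁵×7.01³ = 12.14 mg/L.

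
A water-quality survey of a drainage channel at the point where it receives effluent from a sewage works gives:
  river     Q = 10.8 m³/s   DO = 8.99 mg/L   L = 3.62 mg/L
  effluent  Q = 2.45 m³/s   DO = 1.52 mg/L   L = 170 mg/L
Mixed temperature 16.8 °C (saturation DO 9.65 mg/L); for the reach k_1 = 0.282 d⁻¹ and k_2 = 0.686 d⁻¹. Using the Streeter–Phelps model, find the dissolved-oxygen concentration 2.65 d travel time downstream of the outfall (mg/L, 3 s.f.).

DO ≈ 1.85 mg/L

Mixed DO = (10.8×8.99 + 2.45×1.52)/(10.8+2.45) = 100.8/13.25 = 7.609 mg/L.
Mixed L₀ = (10.8×3.62 + 2.45×170)/(13.25) = 455.6/13.25 = 34.38 mg/L.
Initial deficit D₀ = C_s − DO₀ = 9.65 − 7.609 = 2.041 mg/L.
D(2.65) = [0.282×34.38/(0.686−0.282)](e^(−0.282×2.65) − e^(−0.686×2.65)) + 2.041 e^(−0.686×2.65)
= 24.00 × (0.4736 − 0.1624) + 2.041 × 0.1624 = 7.802 mg/L.
DO = 9.65 − 7.802 = 1.848 mg/L.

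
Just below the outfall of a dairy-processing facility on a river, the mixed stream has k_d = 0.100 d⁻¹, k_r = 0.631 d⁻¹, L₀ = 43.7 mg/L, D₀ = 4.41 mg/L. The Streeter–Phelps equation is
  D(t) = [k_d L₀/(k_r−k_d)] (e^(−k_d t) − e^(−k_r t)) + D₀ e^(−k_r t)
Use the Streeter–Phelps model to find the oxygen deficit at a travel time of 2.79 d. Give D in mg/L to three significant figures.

D ≈ 5.57 mg/L

k_d L₀/(k_r−k_d) = 0.100×43.7/(0.631−0.100) = 4.370/0.5310 = 8.230 mg/L.
e^(−k_d t) = e^(−0.100×2.790) = 0.7565; e^(−k_r t) = e^(−0.631×2.790) = 0.1720.
D = 8.230 × (0.7565 − 0.1720) + 4.41 × 0.1720 = 4.811 + 0.7583 = 5.569 mg/L.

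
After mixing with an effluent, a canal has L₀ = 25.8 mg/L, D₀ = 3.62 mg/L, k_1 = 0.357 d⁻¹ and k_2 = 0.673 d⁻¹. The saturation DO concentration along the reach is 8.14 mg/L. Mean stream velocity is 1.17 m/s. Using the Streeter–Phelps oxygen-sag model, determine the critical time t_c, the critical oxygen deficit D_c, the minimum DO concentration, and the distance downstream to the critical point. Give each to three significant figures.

t_c ≈ 1.59 d; D_c ≈ 7.77 mg/L; min DO ≈ 0.373 mg/L; x_c ≈ 160 km

t_c = [1/(k_2−k_1)] ln[(k_2/k_1)(1 − D₀(k_2−k_1)/(k_1 L₀))]
= [1/(0.673−0.357)] ln[(0.673/0.357)(1 − 3.62×0.3160/(0.357×25.8))]
= (1/0.3160) ln[1.885 × 0.8758] = 3.165 × ln(1.651) = 3.165 × 0.5014 = 1.587 d.
L(t_c) = L₀ e^(−k_1 t_c) = 25.8 × 0.5675 = 14.64 mg/L, and at the critical point k_2 D_c = k_1 L, so D_c = (0.357/0.673) × 14.64 = 7.767 mg/L.
Minimum DO = C_s − D_c = 8.14 − 7.767 = 0.3728 mg/L.
x_c = v t_c = 1.17 m/s × 1.587 d × 86400 s/d = 160400 m ≈ 160 km.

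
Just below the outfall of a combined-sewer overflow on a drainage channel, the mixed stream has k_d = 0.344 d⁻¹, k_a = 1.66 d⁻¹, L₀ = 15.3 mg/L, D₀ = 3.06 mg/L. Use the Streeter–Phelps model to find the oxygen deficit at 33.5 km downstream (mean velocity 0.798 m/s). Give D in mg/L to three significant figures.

Travel time t = x/v = 33.5 km / (0.798 m/s) = 33500 m / 0.798 m/s = 41980 s = 0.4859 d.
k_d L₀/(k_a−k_d) = 0.344×15.3/(1.66−0.344) = 5.263/1.316 = 3.999 mg/L.
e^(−k_d t) = e^(−0.344×0.4859) = 0.8461; e^(−k_a t) = e^(−1.66×0.4859) = 0.4464.
D = 3.999 × (0.8461 − 0.4464) + 3.06 × 0.4464 = 1.599 + 1.366 = 2.964 mg/L.

D ≈ 2.96 mg/L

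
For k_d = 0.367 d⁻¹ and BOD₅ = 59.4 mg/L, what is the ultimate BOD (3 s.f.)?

BOD₅ = L₀(1 − e^(−5k_d)) ⇒ L₀ = BOD₅ / (1 − e^(−5×0.367))
= 59.4 / (1 − 0.1596) = 59.4 / 0.8404 = 70.68 mg/L.

L₀ ≈ 70.7 mg/L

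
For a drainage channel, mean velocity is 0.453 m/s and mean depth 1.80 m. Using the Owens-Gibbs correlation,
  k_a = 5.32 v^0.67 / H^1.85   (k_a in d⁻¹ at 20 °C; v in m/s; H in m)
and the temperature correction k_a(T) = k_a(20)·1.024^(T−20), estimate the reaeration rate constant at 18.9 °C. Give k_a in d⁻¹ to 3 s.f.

k_a ≈ 1.03 d⁻¹

k_a(20) = 5.32 × 0.453^0.67 / 1.80^1.85 = 5.32 × 0.5883 / 2.967 = 1.055 d⁻¹.
k_a(18.9) = 1.055 × 1.024^(18.9−20) = 1.055 × 0.9742 = 1.028 d⁻¹.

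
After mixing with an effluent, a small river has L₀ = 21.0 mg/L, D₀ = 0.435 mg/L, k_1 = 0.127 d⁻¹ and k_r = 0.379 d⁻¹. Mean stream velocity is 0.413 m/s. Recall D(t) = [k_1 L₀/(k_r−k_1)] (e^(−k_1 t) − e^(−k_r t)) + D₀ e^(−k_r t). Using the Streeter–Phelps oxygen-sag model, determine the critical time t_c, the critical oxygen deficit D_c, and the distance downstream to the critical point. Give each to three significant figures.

t_c ≈ 4.17 d; D_c ≈ 4.14 mg/L; x_c ≈ 149 km

With k_r/k_1 = 2.984 and 1 − D₀(k_r−k_1)/(k_1 L₀) = 0.9589,
t_c = ln(2.984 × 0.9589) / (0.379 − 0.127) = ln(2.862) / 0.2520 = 1.051/0.2520 = 4.172 d.
L(t_c) = L₀ e^(−k_1 t_c) = 21.0 × 0.5887 = 12.36 mg/L, and at the critical point k_r D_c = k_1 L, so D_c = (0.127/0.379) × 12.36 = 4.143 mg/L.
x_c = v t_c = 0.413 m/s × 4.172 d × 86400 s/d = 148900 m ≈ 149 km.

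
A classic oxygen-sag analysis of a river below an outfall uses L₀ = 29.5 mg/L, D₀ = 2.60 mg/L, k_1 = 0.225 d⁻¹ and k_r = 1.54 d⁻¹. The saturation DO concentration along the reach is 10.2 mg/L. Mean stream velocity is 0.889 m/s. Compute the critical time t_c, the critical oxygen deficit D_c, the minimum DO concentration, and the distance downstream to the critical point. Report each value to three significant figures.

t_c ≈ 0.912 d; D_c ≈ 3.51 mg/L; min DO ≈ 6.69 mg/L; x_c ≈ 70.1 km

At the critical point dD/dt = 0, so k_1 L₀ e^(−k_1 t) = k_r D. Substituting D(t) from the Streeter–Phelps equation and solving for t gives
t_c = ln[(k_r/k_1)(1 − D₀(k_r−k_1)/(k_1 L₀))] / (k_r−k_1).
Here k_r−k_1 = 1.315 d⁻¹ and 1 − D₀(k_r−k_1)/(k_1 L₀) = 1 − 2.60×1.315/(0.225×29.5) = 0.4849, so
t_c = ln(6.844 × 0.4849) / 1.315 = 1.200 / 1.315 = 0.9123 d.
D_c = (k_1/k_r) L₀ e^(−k_1 t_c) = (0.225/1.54) × 29.5 × e^(−0.225×0.9123) = 0.1461 × 29.5 × 0.8144 = 3.510 mg/L.
Minimum DO = C_s − D_c = 10.2 − 3.510 = 6.690 mg/L.
x_c = v t_c = 0.889 m/s × 0.9123 d × 86400 s/d = 70070 m ≈ 70.1 km.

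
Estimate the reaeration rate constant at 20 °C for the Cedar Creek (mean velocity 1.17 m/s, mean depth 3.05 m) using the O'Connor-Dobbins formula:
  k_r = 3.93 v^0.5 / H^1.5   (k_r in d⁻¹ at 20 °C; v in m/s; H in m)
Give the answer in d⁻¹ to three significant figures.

k_r ≈ 0.798 d⁻¹

k_r = 3.93 × 1.17^0.5 / 3.05^1.5 = 3.93 × 1.082 / 5.327 = 0.7981 d⁻¹.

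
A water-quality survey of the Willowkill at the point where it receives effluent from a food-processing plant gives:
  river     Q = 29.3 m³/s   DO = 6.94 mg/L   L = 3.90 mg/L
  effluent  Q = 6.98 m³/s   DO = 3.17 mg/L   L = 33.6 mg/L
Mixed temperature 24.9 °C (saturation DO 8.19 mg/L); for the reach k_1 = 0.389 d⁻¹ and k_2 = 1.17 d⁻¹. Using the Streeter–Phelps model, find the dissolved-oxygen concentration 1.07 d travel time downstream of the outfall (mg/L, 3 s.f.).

Mixed DO = (29.3×6.94 + 6.98×3.17)/(29.3+6.98) = 225.5/36.28 = 6.215 mg/L.
Mixed L₀ = (29.3×3.90 + 6.98×33.6)/(36.28) = 348.8/36.28 = 9.614 mg/L.
Initial deficit D₀ = C_s − DO₀ = 8.19 − 6.215 = 1.975 mg/L.
D(1.07) = [0.389×9.614/(1.17−0.389)](e^(−0.389×1.07) − e^(−1.17×1.07)) + 1.975 e^(−1.17×1.07)
= 4.789 × (0.6595 − 0.2860) + 1.975 × 0.2860 = 2.354 mg/L.
DO = 8.19 − 2.354 = 5.836 mg/L.

DO ≈ 5.84 mg/L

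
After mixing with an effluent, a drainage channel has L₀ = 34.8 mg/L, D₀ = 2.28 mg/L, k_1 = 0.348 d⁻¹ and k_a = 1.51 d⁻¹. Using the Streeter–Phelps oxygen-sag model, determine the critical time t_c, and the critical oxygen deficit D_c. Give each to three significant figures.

At the critical point dD/dt = 0, so k_1 L₀ e^(−k_1 t) = k_a D. Substituting D(t) from the Streeter–Phelps equation and solving for t gives
t_c = ln[(k_a/k_1)(1 − D₀(k_a−k_1)/(k_1 L₀))] / (k_a−k_1).
Here k_a−k_1 = 1.162 d⁻¹ and 1 − D₀(k_a−k_1)/(k_1 L₀) = 1 − 2.28×1.162/(0.348×34.8) = 0.7812, so
t_c = ln(4.339 × 0.7812) / 1.162 = 1.221 / 1.162 = 1.051 d.
D_c = (k_1/k_a) L₀ e^(−k_1 t_c) = (0.348/1.51) × 34.8 × e^(−0.348×1.051) = 0.2305 × 34.8 × 0.6938 = 5.564 mg/L.

t_c ≈ 1.05 d; D_c ≈ 5.56 mg/L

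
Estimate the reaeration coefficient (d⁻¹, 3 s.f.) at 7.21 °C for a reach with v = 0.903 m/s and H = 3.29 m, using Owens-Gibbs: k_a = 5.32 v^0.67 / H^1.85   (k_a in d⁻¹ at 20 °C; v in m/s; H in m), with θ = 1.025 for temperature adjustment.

k_a(20) = 5.32 × 0.903^0.67 / 3.29^1.85 = 5.32 × 0.9339 / 9.053 = 0.5488 d⁻¹.
k_a(7.21) = 0.5488 × 1.025^(7.21−20) = 0.5488 × 0.7292 = 0.4002 d⁻¹.

k_a ≈ 0.400 d⁻¹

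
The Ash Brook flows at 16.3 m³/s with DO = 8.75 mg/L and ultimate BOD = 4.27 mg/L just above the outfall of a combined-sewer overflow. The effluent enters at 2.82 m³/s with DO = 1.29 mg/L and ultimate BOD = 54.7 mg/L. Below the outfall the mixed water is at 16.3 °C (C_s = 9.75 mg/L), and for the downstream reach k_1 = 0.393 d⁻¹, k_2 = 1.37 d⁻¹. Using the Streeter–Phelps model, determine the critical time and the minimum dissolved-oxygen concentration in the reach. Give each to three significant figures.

t_c ≈ 0.674 d; minimum DO ≈ 7.17 mg/L

Mixed DO = (16.3×8.75 + 2.82×1.29)/(16.3+2.82) = 146.3/19.12 = 7.650 mg/L.
Mixed L₀ = (16.3×4.27 + 2.82×54.7)/(19.12) = 223.9/19.12 = 11.71 mg/L.
Initial deficit D₀ = C_s − DO₀ = 9.75 − 7.650 = 2.100 mg/L.
t_c = (1/0.9770) ln[(1.37/0.393)(1 − 2.100×0.9770/(0.393×11.71))] = 1.024 × ln(1.931) = 0.6737 d.
D_c = (0.393/1.37) × 11.71 × e^(−0.393×0.6737) = 0.2869 × 11.71 × 0.7674 = 2.577 mg/L.
Minimum DO = 9.75 − 2.577 = 7.173 mg/L.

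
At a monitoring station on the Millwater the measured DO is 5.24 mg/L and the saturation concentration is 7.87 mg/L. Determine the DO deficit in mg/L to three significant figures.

D ≈ 2.63 mg/L

D = C_s − C = 7.87 − 5.24 = 2.63 mg/L.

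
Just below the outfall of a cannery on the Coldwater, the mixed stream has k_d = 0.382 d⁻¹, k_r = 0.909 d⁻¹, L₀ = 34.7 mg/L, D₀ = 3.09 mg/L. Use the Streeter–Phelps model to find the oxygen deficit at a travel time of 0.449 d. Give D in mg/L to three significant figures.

k_d L₀/(k_r−k_d) = 0.382×34.7/(0.909−0.382) = 13.26/0.5270 = 25.15 mg/L.
e^(−k_d t) = e^(−0.382×0.4490) = 0.8424; e^(−k_r t) = e^(−0.909×0.4490) = 0.6649.
D = 25.15 × (0.8424 − 0.6649) + 3.09 × 0.6649 = 4.465 + 2.054 = 6.519 mg/L.

D ≈ 6.52 mg/L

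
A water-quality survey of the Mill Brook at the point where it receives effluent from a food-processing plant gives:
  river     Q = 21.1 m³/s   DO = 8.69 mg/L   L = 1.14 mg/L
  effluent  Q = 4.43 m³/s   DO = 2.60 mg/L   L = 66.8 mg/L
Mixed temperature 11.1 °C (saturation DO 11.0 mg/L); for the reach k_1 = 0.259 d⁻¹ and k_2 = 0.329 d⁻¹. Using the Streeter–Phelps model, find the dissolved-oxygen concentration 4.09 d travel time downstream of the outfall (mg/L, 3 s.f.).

Mixed DO = (21.1×8.69 + 4.43×2.60)/(21.1+4.43) = 194.9/25.53 = 7.633 mg/L.
Mixed L₀ = (21.1×1.14 + 4.43×66.8)/(25.53) = 320.0/25.53 = 12.53 mg/L.
Initial deficit D₀ = C_s − DO₀ = 11.0 − 7.633 = 3.367 mg/L.
D(4.09) = [0.259×12.53/(0.329−0.259)](e^(−0.259×4.09) − e^(−0.329×4.09)) + 3.367 e^(−0.329×4.09)
= 46.37 × (0.3467 − 0.2604) + 3.367 × 0.2604 = 4.879 mg/L.
DO = 11.0 − 4.879 = 6.121 mg/L.

DO ≈ 6.12 mg/L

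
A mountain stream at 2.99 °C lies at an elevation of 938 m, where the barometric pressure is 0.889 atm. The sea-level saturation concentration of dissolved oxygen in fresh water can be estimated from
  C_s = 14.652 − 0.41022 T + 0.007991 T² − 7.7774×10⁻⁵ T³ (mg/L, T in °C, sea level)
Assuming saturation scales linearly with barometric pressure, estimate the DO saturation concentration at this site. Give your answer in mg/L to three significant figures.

At sea level: C_s = 14.652 − 0.41022×2.99 + 0.007991×2.99² − 7.7774×10⁻⁵×2.99³ = 13.49 mg/L.
Pressure correction: C_s' = 13.49 × 0.889 = 12.00 mg/L.

C_s ≈ 12.0 mg/L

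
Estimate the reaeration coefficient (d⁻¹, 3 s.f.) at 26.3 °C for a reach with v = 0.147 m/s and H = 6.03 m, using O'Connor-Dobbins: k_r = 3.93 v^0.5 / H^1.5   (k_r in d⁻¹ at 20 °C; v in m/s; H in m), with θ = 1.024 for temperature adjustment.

k_r ≈ 0.118 d⁻¹

k_r(20) = 3.93 × 0.147^0.5 / 6.03^1.5 = 3.93 × 0.3834 / 14.81 = 0.1018 d⁻¹.
k_r(26.3) = 0.1018 × 1.024^(26.3−20) = 0.1018 × 1.161 = 0.1182 d⁻¹.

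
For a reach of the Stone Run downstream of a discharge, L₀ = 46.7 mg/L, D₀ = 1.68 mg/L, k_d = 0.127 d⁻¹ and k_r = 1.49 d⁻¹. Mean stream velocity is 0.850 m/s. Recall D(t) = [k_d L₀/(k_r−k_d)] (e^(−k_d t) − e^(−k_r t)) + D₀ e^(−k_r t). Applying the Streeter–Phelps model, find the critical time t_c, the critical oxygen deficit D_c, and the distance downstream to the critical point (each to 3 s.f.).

With k_r/k_d = 11.73 and 1 − D₀(k_r−k_d)/(k_d L₀) = 0.6139,
t_c = ln(11.73 × 0.6139) / (1.49 − 0.127) = ln(7.203) / 1.363 = 1.974/1.363 = 1.449 d.
L(t_c) = L₀ e^(−k_d t_c) = 46.7 × 0.8320 = 38.85 mg/L, and at the critical point k_r D_c = k_d L, so D_c = (0.127/1.49) × 38.85 = 3.312 mg/L.
x_c = v t_c = 0.850 m/s × 1.449 d × 86400 s/d = 106400 m ≈ 106 km.

t_c ≈ 1.45 d; D_c ≈ 3.31 mg/L; x_c ≈ 106 km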